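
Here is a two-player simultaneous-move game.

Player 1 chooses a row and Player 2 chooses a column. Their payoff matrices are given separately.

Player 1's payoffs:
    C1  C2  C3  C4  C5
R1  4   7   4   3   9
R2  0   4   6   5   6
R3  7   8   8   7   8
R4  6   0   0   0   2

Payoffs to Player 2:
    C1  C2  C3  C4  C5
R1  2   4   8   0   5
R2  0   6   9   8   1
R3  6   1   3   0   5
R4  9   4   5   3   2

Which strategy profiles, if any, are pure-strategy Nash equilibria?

Pure NE: (R3, C1)

Mark each player's best response to every combination of opponents' strategies; a profile where every player is best-responding is a pure Nash equilibrium.
Player 1 against C1: payoffs 4, 0, 7, 6 → best response R3.
Player 1 against C2: payoffs 7, 4, 8, 0 → best response R3.
Player 1 against C3: payoffs 4, 6, 8, 0 → best response R3.
Player 1 against C4: payoffs 3, 5, 7, 0 → best response R3.
Player 1 against C5: payoffs 9, 6, 8, 2 → best response R1.
Player 2 against R1: payoffs 2, 4, 8, 0, 5 → best response C3.
Player 2 against R2: payoffs 0, 6, 9, 8, 1 → best response C3.
Player 2 against R3: payoffs 6, 1, 3, 0, 5 → best response C1.
Player 2 against R4: payoffs 9, 4, 5, 3, 2 → best response C1.
Mutual best responses: (R3, C1).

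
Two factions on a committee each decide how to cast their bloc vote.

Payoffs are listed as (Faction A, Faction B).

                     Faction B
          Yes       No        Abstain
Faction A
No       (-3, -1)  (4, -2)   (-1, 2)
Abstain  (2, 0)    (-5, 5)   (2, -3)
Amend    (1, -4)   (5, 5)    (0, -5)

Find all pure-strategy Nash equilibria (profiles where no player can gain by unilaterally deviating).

Faction A against Yes: payoffs -3, 2, 1 → best response Abstain.
Faction A against No: payoffs 4, -5, 5 → best response Amend.
Faction A against Abstain: payoffs -1, 2, 0 → best response Abstain.
Faction B against No: payoffs -1, -2, 2 → best response Abstain.
Faction B against Abstain: payoffs 0, 5, -3 → best response No.
Faction B against Amend: payoffs -4, 5, -5 → best response No.
Mutual best responses: (Amend, No).

The unique pure-strategy Nash equilibrium is (Amend, No).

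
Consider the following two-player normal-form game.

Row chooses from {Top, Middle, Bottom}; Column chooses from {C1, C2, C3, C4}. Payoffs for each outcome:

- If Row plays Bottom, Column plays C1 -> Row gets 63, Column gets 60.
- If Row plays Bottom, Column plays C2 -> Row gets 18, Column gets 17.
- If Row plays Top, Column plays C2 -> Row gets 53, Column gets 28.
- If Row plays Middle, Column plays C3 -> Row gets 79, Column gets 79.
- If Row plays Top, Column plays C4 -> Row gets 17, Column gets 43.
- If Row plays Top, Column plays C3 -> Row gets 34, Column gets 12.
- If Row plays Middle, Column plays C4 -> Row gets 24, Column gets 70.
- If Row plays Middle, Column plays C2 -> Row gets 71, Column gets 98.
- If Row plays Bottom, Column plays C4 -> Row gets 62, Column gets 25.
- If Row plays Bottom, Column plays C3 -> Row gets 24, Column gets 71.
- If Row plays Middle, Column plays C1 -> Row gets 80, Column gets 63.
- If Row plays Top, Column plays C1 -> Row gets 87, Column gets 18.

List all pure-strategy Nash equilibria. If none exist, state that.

Pure NE: (Middle, C2)

Row against C1: payoffs 87, 80, 63 → best response Top.
Row against C2: payoffs 53, 71, 18 → best response Middle.
Row against C3: payoffs 34, 79, 24 → best response Middle.
Row against C4: payoffs 17, 24, 62 → best response Bottom.
Column against Top: payoffs 18, 28, 12, 43 → best response C4.
Column against Middle: payoffs 63, 98, 79, 70 → best response C2.
Column against Bottom: payoffs 60, 17, 71, 25 → best response C3.
Mutual best responses: (Middle, C2).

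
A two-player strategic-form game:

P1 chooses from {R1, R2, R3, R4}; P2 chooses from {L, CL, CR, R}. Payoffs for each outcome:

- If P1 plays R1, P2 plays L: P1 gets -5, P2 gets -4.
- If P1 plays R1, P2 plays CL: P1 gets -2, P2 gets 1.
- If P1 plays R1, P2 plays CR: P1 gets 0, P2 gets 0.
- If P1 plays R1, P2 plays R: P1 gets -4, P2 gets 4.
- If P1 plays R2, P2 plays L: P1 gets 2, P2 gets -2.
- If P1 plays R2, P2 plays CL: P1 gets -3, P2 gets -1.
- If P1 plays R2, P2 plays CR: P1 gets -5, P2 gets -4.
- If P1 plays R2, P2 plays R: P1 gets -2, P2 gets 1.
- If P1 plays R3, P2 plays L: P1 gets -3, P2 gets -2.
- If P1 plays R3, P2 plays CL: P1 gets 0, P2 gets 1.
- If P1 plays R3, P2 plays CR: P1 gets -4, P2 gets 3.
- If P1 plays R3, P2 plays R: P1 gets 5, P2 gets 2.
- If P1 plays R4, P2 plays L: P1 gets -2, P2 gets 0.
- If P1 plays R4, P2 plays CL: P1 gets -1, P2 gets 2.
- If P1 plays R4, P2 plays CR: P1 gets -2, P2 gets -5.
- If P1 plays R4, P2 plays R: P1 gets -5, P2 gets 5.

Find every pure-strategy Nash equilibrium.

P1 against L: payoffs -5, 2, -3, -2 → best response R2.
P1 against CL: payoffs -2, -3, 0, -1 → best response R3.
P1 against CR: payoffs 0, -5, -4, -2 → best response R1.
P1 against R: payoffs -4, -2, 5, -5 → best response R3.
P2 against R1: payoffs -4, 1, 0, 4 → best response R.
P2 against R2: payoffs -2, -1, -4, 1 → best response R.
P2 against R3: payoffs -2, 1, 3, 2 → best response CR.
P2 against R4: payoffs 0, 2, -5, 5 → best response R.
No profile is a mutual best response for all players.

This game has no pure Nash equilibrium.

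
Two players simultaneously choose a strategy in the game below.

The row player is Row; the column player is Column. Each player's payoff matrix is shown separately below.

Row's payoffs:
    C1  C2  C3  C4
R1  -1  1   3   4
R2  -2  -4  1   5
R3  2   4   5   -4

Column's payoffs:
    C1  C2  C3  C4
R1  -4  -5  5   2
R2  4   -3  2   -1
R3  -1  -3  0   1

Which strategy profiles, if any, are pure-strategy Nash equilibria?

Mark each player's best response to every combination of opponents' strategies; a profile where every player is best-responding is a pure Nash equilibrium.
Row against C1: payoffs -1, -2, 2 → best response R3.
Row against C2: payoffs 1, -4, 4 → best response R3.
Row against C3: payoffs 3, 1, 5 → best response R3.
Row against C4: payoffs 4, 5, -4 → best response R2.
Column against R1: payoffs -4, -5, 5, 2 → best response C3.
Column against R2: payoffs 4, -3, 2, -1 → best response C1.
Column against R3: payoffs -1, -3, 0, 1 → best response C4.
No profile is a mutual best response for all players.

This game has no pure Nash equilibrium.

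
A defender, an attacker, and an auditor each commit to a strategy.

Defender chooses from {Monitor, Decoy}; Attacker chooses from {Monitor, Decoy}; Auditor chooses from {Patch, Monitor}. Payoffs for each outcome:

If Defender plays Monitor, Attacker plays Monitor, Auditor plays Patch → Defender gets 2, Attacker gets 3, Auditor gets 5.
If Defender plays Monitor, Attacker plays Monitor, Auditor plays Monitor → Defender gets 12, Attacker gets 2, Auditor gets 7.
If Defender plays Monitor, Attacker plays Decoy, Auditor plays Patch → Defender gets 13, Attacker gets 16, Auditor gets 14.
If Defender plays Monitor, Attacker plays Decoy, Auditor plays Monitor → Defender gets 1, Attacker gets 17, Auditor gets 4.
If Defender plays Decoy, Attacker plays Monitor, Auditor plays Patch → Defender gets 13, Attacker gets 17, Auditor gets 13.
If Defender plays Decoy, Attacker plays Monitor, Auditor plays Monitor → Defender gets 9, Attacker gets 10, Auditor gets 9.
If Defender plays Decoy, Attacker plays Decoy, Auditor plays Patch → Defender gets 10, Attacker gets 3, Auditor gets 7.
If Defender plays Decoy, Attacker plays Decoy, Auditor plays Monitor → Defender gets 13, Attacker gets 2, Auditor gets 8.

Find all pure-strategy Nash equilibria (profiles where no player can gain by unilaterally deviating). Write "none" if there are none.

Defender against (Monitor, Patch): payoffs 2, 13 → best response Decoy.
Defender against (Monitor, Monitor): payoffs 12, 9 → best response Monitor.
Defender against (Decoy, Patch): payoffs 13, 10 → best response Monitor.
Defender against (Decoy, Monitor): payoffs 1, 13 → best response Decoy.
Attacker against (Monitor, Patch): payoffs 3, 16 → best response Decoy.
Attacker against (Monitor, Monitor): payoffs 2, 17 → best response Decoy.
Attacker against (Decoy, Patch): payoffs 17, 3 → best response Monitor.
Attacker against (Decoy, Monitor): payoffs 10, 2 → best response Monitor.
Auditor against (Monitor, Monitor): payoffs 5, 7 → best response Monitor.
Auditor against (Monitor, Decoy): payoffs 14, 4 → best response Patch.
Auditor against (Decoy, Monitor): payoffs 13, 9 → best response Patch.
Auditor against (Decoy, Decoy): payoffs 7, 8 → best response Monitor.
Mutual best responses: (Monitor, Decoy, Patch); (Decoy, Monitor, Patch).

(Monitor, Decoy, Patch) and (Decoy, Monitor, Patch)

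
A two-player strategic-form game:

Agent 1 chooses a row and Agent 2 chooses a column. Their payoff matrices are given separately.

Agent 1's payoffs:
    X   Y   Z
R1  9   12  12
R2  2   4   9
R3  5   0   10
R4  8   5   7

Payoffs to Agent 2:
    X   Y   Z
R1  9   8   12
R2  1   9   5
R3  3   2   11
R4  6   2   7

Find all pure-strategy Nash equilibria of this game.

Pure NE: (R1, Z)

For each player, find the best response to each opponent profile; mutual best responses are the pure NE.
Agent 1 against X: payoffs 9, 2, 5, 8 → best response R1.
Agent 1 against Y: payoffs 12, 4, 0, 5 → best response R1.
Agent 1 against Z: payoffs 12, 9, 10, 7 → best response R1.
Agent 2 against R1: payoffs 9, 8, 12 → best response Z.
Agent 2 against R2: payoffs 1, 9, 5 → best response Y.
Agent 2 against R3: payoffs 3, 2, 11 → best response Z.
Agent 2 against R4: payoffs 6, 2, 7 → best response Z.
Mutual best responses: (R1, Z).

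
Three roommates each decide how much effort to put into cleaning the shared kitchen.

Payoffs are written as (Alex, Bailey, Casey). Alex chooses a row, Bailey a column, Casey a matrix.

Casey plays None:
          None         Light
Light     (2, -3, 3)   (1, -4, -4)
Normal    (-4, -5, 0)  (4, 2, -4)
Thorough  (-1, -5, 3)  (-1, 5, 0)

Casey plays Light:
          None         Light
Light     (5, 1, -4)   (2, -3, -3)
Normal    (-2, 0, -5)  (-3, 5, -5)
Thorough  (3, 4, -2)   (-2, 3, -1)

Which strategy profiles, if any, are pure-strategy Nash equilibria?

For each strategy profile, look for a profitable unilateral deviation.
(Light, None, None): Alex gets 2, best alternative -1; Bailey gets -3, best alternative -4; Casey gets 3, best alternative -4. No profitable deviation — NE.
(Light, None, Light): Casey can switch to None (-4 → 3). Not NE.
(Light, Light, None): Alex can switch to Normal (1 → 4). Not NE.
(Light, Light, Light): Bailey can switch to None (-3 → 1). Not NE.
(Normal, None, None): Alex can switch to Light (-4 → 2). Not NE.
(Normal, None, Light): Alex can switch to Light (-2 → 5). Not NE.
(Normal, Light, None): Alex gets 4, best alternative 1; Bailey gets 2, best alternative -5; Casey gets -4, best alternative -5. No profitable deviation — NE.
(Normal, Light, Light): Alex can switch to Light (-3 → 2). Not NE.
(Thorough, None, None): Alex can switch to Light (-1 → 2). Not NE.
(Thorough, None, Light): Alex can switch to Light (3 → 5). Not NE.
(Thorough, Light, None): Alex can switch to Light (-1 → 1). Not NE.
(Thorough, Light, Light): Alex can switch to Light (-2 → 2). Not NE.

The pure Nash equilibria are (Light, None, None), (Normal, Light, None).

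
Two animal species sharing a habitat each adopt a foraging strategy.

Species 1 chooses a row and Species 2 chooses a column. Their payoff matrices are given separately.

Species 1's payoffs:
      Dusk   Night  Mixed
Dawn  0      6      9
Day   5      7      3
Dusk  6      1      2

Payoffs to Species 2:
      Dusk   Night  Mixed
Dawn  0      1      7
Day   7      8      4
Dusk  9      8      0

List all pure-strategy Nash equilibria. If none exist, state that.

Pure-strategy Nash equilibria: (Dawn, Mixed) and (Day, Night) and (Dusk, Dusk)

For each strategy profile, look for a profitable unilateral deviation.
(Dawn, Dusk): Species 1 can switch to Day (0 → 5). Not NE.
(Dawn, Night): Species 1 can switch to Day (6 → 7). Not NE.
(Dawn, Mixed): Species 1 gets 9, best alternative 3; Species 2 gets 7, best alternative 1. No profitable deviation — NE.
(Day, Dusk): Species 1 can switch to Dusk (5 → 6). Not NE.
(Day, Night): Species 1 gets 7, best alternative 6; Species 2 gets 8, best alternative 7. No profitable deviation — NE.
(Day, Mixed): Species 1 can switch to Dawn (3 → 9). Not NE.
(Dusk, Dusk): Species 1 gets 6, best alternative 5; Species 2 gets 9, best alternative 8. No profitable deviation — NE.
(Dusk, Night): Species 1 can switch to Dawn (1 → 6). Not NE.
(Dusk, Mixed): Species 1 can switch to Dawn (2 → 9). Not NE.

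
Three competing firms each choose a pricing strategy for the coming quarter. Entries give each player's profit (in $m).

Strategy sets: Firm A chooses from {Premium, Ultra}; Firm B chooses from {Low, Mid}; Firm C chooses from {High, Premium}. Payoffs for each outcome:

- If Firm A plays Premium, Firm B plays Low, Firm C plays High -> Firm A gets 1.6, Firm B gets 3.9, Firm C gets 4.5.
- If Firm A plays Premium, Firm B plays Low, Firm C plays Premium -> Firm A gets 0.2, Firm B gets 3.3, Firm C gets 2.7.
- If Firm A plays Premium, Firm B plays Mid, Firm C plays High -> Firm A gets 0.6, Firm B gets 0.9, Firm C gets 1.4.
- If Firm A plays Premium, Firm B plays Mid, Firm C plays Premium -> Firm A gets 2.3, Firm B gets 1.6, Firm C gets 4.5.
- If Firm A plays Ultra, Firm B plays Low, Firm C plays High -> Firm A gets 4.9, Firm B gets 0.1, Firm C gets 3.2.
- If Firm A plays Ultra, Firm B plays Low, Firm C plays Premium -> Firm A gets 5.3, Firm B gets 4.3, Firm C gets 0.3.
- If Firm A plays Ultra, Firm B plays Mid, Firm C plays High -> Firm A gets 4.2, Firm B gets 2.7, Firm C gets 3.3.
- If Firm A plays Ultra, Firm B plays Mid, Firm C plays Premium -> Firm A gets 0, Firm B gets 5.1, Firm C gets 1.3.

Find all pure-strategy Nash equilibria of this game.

For each strategy profile, look for a profitable unilateral deviation.
(Premium, Low, High): Firm A can switch to Ultra (1.6 → 4.9). Not NE.
(Premium, Low, Premium): Firm A can switch to Ultra (0.2 → 5.3). Not NE.
(Premium, Mid, High): Firm A can switch to Ultra (0.6 → 4.2). Not NE.
(Premium, Mid, Premium): Firm B can switch to Low (1.6 → 3.3). Not NE.
(Ultra, Low, High): Firm B can switch to Mid (0.1 → 2.7). Not NE.
(Ultra, Low, Premium): Firm B can switch to Mid (4.3 → 5.1). Not NE.
(Ultra, Mid, High): Firm A gets 4.2, best alternative 0.6; Firm B gets 2.7, best alternative 0.1; Firm C gets 3.3, best alternative 1.3. No profitable deviation — NE.
(Ultra, Mid, Premium): Firm A can switch to Premium (0 → 2.3). Not NE.

The unique pure-strategy Nash equilibrium is (Ultra, Mid, High).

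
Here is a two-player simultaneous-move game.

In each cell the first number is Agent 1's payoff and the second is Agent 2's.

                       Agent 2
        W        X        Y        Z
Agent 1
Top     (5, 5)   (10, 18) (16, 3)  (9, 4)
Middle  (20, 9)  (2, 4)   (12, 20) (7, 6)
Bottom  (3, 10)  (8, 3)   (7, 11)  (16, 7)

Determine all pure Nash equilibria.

(Top, X)

For each strategy profile, look for a profitable unilateral deviation.
(Top, W): Agent 1 can switch to Middle (5 → 20). Not NE.
(Top, X): Agent 1 gets 10, best alternative 8; Agent 2 gets 18, best alternative 5. No profitable deviation — NE.
(Top, Y): Agent 2 can switch to W (3 → 5). Not NE.
(Top, Z): Agent 1 can switch to Bottom (9 → 16). Not NE.
(Middle, W): Agent 2 can switch to Y (9 → 20). Not NE.
(Middle, X): Agent 1 can switch to Top (2 → 10). Not NE.
(Middle, Y): Agent 1 can switch to Top (12 → 16). Not NE.
(Middle, Z): Agent 1 can switch to Top (7 → 9). Not NE.
(Bottom, W): Agent 1 can switch to Top (3 → 5). Not NE.
(Bottom, X): Agent 1 can switch to Top (8 → 10). Not NE.
(Bottom, Y): Agent 1 can switch to Top (7 → 16). Not NE.
(The remaining 1 profile has a profitable deviation by the same check.)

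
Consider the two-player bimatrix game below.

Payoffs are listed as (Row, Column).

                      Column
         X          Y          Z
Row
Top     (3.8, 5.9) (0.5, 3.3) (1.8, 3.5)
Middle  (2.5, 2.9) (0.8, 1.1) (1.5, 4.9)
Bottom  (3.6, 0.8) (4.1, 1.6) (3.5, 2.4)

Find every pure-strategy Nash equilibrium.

For each strategy profile, look for a profitable unilateral deviation.
(Top, X): Row gets 3.8, best alternative 3.6; Column gets 5.9, best alternative 3.5. No profitable deviation — NE.
(Top, Y): Row can switch to Middle (0.5 → 0.8). Not NE.
(Top, Z): Row can switch to Bottom (1.8 → 3.5). Not NE.
(Middle, X): Row can switch to Top (2.5 → 3.8). Not NE.
(Middle, Y): Row can switch to Bottom (0.8 → 4.1). Not NE.
(Middle, Z): Row can switch to Top (1.5 → 1.8). Not NE.
(Bottom, X): Row can switch to Top (3.6 → 3.8). Not NE.
(Bottom, Z): Row gets 3.5, best alternative 1.8; Column gets 2.4, best alternative 1.6. No profitable deviation — NE.
(The remaining 1 profile has a profitable deviation by the same check.)

(Top, X), (Bottom, Z)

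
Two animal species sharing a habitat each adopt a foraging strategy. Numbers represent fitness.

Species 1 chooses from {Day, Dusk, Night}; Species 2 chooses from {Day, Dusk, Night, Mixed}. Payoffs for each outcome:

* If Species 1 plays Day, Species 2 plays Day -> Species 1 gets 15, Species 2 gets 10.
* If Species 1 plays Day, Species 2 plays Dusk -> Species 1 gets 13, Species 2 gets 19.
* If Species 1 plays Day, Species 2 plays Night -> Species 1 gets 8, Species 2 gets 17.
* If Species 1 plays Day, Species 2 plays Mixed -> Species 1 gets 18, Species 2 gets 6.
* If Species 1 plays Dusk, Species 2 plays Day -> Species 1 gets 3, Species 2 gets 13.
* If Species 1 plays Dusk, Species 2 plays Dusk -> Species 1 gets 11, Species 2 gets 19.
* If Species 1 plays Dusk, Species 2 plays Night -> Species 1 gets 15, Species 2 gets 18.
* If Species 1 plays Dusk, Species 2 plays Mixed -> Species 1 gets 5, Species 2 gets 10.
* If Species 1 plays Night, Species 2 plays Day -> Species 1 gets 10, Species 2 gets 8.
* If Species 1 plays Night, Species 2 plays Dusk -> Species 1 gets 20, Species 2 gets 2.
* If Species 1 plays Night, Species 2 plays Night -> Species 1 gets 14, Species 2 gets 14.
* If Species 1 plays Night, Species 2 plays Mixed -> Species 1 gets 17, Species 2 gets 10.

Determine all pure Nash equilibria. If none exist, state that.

For each strategy profile, look for a profitable unilateral deviation.
(Day, Day): Species 2 can switch to Dusk (10 → 19). Not NE.
(Day, Dusk): Species 1 can switch to Night (13 → 20). Not NE.
(Day, Night): Species 1 can switch to Dusk (8 → 15). Not NE.
(Day, Mixed): Species 2 can switch to Day (6 → 10). Not NE.
(Dusk, Day): Species 1 can switch to Day (3 → 15). Not NE.
(Dusk, Dusk): Species 1 can switch to Day (11 → 13). Not NE.
(The remaining 6 profiles each have a profitable deviation by the same check.)

No pure-strategy Nash equilibrium.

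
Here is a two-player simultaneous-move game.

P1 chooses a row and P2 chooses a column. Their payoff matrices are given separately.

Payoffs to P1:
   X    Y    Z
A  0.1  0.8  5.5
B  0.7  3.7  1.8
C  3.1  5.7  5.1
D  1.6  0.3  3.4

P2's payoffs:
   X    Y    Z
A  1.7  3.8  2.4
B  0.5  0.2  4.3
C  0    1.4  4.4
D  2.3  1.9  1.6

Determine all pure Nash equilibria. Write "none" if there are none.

Mark each player's best response to every combination of opponents' strategies; a profile where every player is best-responding is a pure Nash equilibrium.
P1 against X: payoffs 0.1, 0.7, 3.1, 1.6 → best response C.
P1 against Y: payoffs 0.8, 3.7, 5.7, 0.3 → best response C.
P1 against Z: payoffs 5.5, 1.8, 5.1, 3.4 → best response A.
P2 against A: payoffs 1.7, 3.8, 2.4 → best response Y.
P2 against B: payoffs 0.5, 0.2, 4.3 → best response Z.
P2 against C: payoffs 0, 1.4, 4.4 → best response Z.
P2 against D: payoffs 2.3, 1.9, 1.6 → best response X.
No profile is a mutual best response for all players.

No pure-strategy Nash equilibrium.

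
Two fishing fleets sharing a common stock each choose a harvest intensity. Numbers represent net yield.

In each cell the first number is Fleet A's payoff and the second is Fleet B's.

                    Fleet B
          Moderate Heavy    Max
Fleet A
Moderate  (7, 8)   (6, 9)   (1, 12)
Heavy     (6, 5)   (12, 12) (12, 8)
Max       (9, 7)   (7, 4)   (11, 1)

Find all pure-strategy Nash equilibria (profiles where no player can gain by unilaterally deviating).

Pure-strategy Nash equilibria: (Heavy, Heavy); (Max, Moderate)

Fleet A against Moderate: payoffs 7, 6, 9 → best response Max.
Fleet A against Heavy: payoffs 6, 12, 7 → best response Heavy.
Fleet A against Max: payoffs 1, 12, 11 → best response Heavy.
Fleet B against Moderate: payoffs 8, 9, 12 → best response Max.
Fleet B against Heavy: payoffs 5, 12, 8 → best response Heavy.
Fleet B against Max: payoffs 7, 4, 1 → best response Moderate.
Mutual best responses: (Heavy, Heavy); (Max, Moderate).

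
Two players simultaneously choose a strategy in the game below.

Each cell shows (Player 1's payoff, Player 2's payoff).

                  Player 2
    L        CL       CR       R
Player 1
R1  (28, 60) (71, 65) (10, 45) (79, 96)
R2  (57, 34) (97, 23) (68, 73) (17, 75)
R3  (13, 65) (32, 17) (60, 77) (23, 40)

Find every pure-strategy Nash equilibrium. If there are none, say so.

Pure NE: (R1, R)

(R1, L): Player 1 can switch to R2 (28 → 57). Not NE.
(R1, CL): Player 1 can switch to R2 (71 → 97). Not NE.
(R1, CR): Player 1 can switch to R2 (10 → 68). Not NE.
(R1, R): Player 1 gets 79, best alternative 23; Player 2 gets 96, best alternative 65. No profitable deviation — NE.
(R2, L): Player 2 can switch to CR (34 → 73). Not NE.
(R2, CL): Player 2 can switch to L (23 → 34). Not NE.
(R2, CR): Player 2 can switch to R (73 → 75). Not NE.
(R2, R): Player 1 can switch to R1 (17 → 79). Not NE.
(R3, L): Player 1 can switch to R1 (13 → 28). Not NE.
(R3, CL): Player 1 can switch to R1 (32 → 71). Not NE.
(R3, CR): Player 1 can switch to R2 (60 → 68). Not NE.
(R3, R): Player 1 can switch to R1 (23 → 79). Not NE.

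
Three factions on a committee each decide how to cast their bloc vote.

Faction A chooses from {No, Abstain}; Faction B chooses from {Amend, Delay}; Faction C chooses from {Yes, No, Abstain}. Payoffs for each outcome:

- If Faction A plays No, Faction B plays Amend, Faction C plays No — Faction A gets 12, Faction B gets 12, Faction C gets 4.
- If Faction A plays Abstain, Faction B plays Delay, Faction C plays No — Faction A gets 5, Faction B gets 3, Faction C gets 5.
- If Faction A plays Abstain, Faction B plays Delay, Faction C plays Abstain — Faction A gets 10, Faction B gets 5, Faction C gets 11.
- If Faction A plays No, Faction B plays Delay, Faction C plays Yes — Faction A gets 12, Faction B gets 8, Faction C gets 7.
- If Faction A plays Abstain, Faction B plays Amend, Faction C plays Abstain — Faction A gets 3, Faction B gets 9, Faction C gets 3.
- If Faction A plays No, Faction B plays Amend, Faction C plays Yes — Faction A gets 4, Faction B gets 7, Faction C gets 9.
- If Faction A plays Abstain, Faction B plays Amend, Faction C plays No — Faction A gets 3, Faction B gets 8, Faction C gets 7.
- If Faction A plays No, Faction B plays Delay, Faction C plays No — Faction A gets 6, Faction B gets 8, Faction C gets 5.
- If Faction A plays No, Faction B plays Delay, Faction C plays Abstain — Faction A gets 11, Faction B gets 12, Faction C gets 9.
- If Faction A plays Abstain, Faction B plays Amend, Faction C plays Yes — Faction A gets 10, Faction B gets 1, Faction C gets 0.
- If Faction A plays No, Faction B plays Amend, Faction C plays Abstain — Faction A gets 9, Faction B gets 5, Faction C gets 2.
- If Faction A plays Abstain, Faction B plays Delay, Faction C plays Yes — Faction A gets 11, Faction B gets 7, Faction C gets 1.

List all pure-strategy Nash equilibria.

Pure NE: (No, Delay, Abstain)

(No, Amend, Yes): Faction A can switch to Abstain (4 → 10). Not NE.
(No, Amend, No): Faction C can switch to Yes (4 → 9). Not NE.
(No, Amend, Abstain): Faction B can switch to Delay (5 → 12). Not NE.
(No, Delay, Yes): Faction C can switch to Abstain (7 → 9). Not NE.
(No, Delay, No): Faction B can switch to Amend (8 → 12). Not NE.
(No, Delay, Abstain): Faction A gets 11, best alternative 10; Faction B gets 12, best alternative 5; Faction C gets 9, best alternative 7. No profitable deviation — NE.
(Abstain, Amend, Yes): Faction B can switch to Delay (1 → 7). Not NE.
(Abstain, Amend, No): Faction A can switch to No (3 → 12). Not NE.
(Abstain, Amend, Abstain): Faction A can switch to No (3 → 9). Not NE.
(Abstain, Delay, Yes): Faction A can switch to No (11 → 12). Not NE.
(Abstain, Delay, No): Faction A can switch to No (5 → 6). Not NE.
(Abstain, Delay, Abstain): Faction A can switch to No (10 → 11). Not NE.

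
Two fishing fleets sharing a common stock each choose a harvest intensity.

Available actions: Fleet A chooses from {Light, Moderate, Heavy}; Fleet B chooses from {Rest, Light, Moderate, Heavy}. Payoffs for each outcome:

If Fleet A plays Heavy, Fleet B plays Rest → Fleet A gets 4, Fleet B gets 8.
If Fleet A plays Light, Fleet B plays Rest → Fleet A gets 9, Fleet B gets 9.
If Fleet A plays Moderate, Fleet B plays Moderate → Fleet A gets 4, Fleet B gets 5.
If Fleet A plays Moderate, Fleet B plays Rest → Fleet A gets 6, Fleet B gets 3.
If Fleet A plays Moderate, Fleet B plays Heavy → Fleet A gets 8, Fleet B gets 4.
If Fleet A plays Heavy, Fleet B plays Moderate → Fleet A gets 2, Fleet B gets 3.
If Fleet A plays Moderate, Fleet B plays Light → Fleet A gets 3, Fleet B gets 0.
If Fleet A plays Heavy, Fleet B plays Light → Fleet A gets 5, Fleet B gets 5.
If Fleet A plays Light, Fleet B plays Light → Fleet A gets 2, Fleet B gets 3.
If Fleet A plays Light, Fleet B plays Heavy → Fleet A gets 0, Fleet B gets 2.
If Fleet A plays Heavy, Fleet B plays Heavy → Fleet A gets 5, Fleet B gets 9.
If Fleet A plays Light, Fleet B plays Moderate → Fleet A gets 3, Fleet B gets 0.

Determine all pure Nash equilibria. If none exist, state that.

Check each profile: it is a Nash equilibrium iff no player can strictly gain by switching unilaterally.
(Light, Rest): Fleet A gets 9, best alternative 6; Fleet B gets 9, best alternative 3. No profitable deviation — NE.
(Light, Light): Fleet A can switch to Moderate (2 → 3). Not NE.
(Light, Moderate): Fleet A can switch to Moderate (3 → 4). Not NE.
(Light, Heavy): Fleet A can switch to Moderate (0 → 8). Not NE.
(Moderate, Rest): Fleet A can switch to Light (6 → 9). Not NE.
(Moderate, Light): Fleet A can switch to Heavy (3 → 5). Not NE.
(Moderate, Moderate): Fleet A gets 4, best alternative 3; Fleet B gets 5, best alternative 4. No profitable deviation — NE.
(Moderate, Heavy): Fleet B can switch to Moderate (4 → 5). Not NE.
(Heavy, Rest): Fleet A can switch to Light (4 → 9). Not NE.
(Heavy, Light): Fleet B can switch to Rest (5 → 8). Not NE.
(Heavy, Moderate): Fleet A can switch to Light (2 → 3). Not NE.
(Heavy, Heavy): Fleet A can switch to Moderate (5 → 8). Not NE.

Pure-strategy Nash equilibria: (Light, Rest); (Moderate, Moderate)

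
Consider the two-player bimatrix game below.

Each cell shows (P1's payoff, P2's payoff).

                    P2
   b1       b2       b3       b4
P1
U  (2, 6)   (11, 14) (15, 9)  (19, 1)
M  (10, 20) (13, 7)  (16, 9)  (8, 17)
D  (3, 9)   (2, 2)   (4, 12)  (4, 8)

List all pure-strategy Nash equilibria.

(M, b1)

P1 against b1: payoffs 2, 10, 3 → best response M.
P1 against b2: payoffs 11, 13, 2 → best response M.
P1 against b3: payoffs 15, 16, 4 → best response M.
P1 against b4: payoffs 19, 8, 4 → best response U.
P2 against U: payoffs 6, 14, 9, 1 → best response b2.
P2 against M: payoffs 20, 7, 9, 17 → best response b1.
P2 against D: payoffs 9, 2, 12, 8 → best response b3.
Mutual best responses: (M, b1).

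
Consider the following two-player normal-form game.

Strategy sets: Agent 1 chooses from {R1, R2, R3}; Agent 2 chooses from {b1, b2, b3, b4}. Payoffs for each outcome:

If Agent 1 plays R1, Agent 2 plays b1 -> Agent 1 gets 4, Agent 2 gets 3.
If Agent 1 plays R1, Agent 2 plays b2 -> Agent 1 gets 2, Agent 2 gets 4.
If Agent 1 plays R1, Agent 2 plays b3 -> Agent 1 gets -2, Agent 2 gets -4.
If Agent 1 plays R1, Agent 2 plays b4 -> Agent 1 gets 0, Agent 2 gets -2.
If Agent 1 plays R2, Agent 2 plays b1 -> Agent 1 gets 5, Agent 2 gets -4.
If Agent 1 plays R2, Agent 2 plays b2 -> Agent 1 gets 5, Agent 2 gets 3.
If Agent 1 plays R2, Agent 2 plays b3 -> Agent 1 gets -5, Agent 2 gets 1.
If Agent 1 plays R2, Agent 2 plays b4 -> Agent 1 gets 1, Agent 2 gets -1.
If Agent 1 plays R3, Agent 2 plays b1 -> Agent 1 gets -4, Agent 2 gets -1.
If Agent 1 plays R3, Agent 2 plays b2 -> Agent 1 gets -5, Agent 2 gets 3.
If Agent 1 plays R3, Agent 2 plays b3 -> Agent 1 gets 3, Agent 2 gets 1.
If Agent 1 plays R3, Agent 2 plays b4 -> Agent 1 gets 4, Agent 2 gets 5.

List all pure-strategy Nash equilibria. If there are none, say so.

For each player, find the best response to each opponent profile; mutual best responses are the pure NE.
Agent 1 against b1: payoffs 4, 5, -4 → best response R2.
Agent 1 against b2: payoffs 2, 5, -5 → best response R2.
Agent 1 against b3: payoffs -2, -5, 3 → best response R3.
Agent 1 against b4: payoffs 0, 1, 4 → best response R3.
Agent 2 against R1: payoffs 3, 4, -4, -2 → best response b2.
Agent 2 against R2: payoffs -4, 3, 1, -1 → best response b2.
Agent 2 against R3: payoffs -1, 3, 1, 5 → best response b4.
Mutual best responses: (R2, b2); (R3, b4).

(R2, b2) and (R3, b4)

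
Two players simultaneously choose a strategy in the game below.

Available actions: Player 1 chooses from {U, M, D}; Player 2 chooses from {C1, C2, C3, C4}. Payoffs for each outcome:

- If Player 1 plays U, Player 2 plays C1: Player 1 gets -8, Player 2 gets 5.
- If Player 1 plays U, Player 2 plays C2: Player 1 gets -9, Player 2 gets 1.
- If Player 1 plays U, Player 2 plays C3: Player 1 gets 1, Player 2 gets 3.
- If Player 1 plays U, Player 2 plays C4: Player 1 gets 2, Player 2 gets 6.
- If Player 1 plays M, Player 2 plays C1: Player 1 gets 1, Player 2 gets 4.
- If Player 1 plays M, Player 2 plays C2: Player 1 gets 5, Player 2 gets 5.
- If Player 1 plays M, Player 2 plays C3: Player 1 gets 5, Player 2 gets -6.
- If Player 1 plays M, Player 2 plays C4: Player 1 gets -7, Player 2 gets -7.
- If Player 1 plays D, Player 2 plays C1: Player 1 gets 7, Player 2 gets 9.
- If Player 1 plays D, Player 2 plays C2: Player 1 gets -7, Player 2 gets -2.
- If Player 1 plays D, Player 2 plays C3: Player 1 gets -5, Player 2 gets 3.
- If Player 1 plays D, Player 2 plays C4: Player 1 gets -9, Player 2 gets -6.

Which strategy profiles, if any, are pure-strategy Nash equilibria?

(U, C1): Player 1 can switch to M (-8 → 1). Not NE.
(U, C2): Player 1 can switch to M (-9 → 5). Not NE.
(U, C3): Player 1 can switch to M (1 → 5). Not NE.
(U, C4): Player 1 gets 2, best alternative -7; Player 2 gets 6, best alternative 5. No profitable deviation — NE.
(M, C1): Player 1 can switch to D (1 → 7). Not NE.
(M, C2): Player 1 gets 5, best alternative -7; Player 2 gets 5, best alternative 4. No profitable deviation — NE.
(M, C3): Player 2 can switch to C1 (-6 → 4). Not NE.
(M, C4): Player 1 can switch to U (-7 → 2). Not NE.
(D, C1): Player 1 gets 7, best alternative 1; Player 2 gets 9, best alternative 3. No profitable deviation — NE.
(The remaining 3 profiles each have a profitable deviation by the same check.)

(U, C4) and (M, C2) and (D, C1)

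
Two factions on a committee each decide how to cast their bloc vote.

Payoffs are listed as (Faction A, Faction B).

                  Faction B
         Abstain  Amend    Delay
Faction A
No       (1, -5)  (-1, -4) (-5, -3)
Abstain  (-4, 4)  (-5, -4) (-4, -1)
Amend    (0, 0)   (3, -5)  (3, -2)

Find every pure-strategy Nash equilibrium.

No pure-strategy Nash equilibrium.

(No, Abstain): Faction B can switch to Amend (-5 → -4). Not NE.
(No, Amend): Faction A can switch to Amend (-1 → 3). Not NE.
(No, Delay): Faction A can switch to Abstain (-5 → -4). Not NE.
(Abstain, Abstain): Faction A can switch to No (-4 → 1). Not NE.
(Abstain, Amend): Faction A can switch to No (-5 → -1). Not NE.
(Abstain, Delay): Faction A can switch to Amend (-4 → 3). Not NE.
(The remaining 3 profiles each have a profitable deviation by the same check.)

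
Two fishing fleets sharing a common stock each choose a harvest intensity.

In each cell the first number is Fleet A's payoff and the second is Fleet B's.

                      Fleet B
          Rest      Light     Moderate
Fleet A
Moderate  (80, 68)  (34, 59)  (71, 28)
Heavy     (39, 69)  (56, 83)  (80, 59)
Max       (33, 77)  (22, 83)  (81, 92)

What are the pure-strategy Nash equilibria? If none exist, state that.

(Moderate, Rest): Fleet A gets 80, best alternative 39; Fleet B gets 68, best alternative 59. No profitable deviation — NE.
(Moderate, Light): Fleet A can switch to Heavy (34 → 56). Not NE.
(Moderate, Moderate): Fleet A can switch to Heavy (71 → 80). Not NE.
(Heavy, Rest): Fleet A can switch to Moderate (39 → 80). Not NE.
(Heavy, Light): Fleet A gets 56, best alternative 34; Fleet B gets 83, best alternative 69. No profitable deviation — NE.
(Heavy, Moderate): Fleet A can switch to Max (80 → 81). Not NE.
(Max, Rest): Fleet A can switch to Moderate (33 → 80). Not NE.
(Max, Light): Fleet A can switch to Moderate (22 → 34). Not NE.
(Max, Moderate): Fleet A gets 81, best alternative 80; Fleet B gets 92, best alternative 83. No profitable deviation — NE.

Pure-strategy Nash equilibria: (Moderate, Rest), (Heavy, Light), (Max, Moderate)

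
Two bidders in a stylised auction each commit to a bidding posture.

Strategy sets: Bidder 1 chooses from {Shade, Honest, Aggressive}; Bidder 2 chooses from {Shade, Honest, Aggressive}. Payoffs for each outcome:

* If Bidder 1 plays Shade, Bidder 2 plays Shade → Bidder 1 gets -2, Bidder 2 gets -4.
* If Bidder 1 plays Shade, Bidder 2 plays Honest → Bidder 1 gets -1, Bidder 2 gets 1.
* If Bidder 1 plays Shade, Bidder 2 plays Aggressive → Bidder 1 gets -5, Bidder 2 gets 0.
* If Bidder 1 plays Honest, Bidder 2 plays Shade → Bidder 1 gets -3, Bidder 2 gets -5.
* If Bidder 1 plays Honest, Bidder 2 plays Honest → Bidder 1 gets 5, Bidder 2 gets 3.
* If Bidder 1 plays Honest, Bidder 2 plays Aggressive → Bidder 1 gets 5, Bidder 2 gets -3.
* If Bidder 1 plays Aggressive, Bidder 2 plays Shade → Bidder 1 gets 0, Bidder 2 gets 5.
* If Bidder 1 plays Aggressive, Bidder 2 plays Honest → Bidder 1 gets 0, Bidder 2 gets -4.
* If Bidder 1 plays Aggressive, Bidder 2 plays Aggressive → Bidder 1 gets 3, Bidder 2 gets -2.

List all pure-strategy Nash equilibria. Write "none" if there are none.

The pure Nash equilibria are (Honest, Honest) and (Aggressive, Shade).

Bidder 1 against Shade: payoffs -2, -3, 0 → best response Aggressive.
Bidder 1 against Honest: payoffs -1, 5, 0 → best response Honest.
Bidder 1 against Aggressive: payoffs -5, 5, 3 → best response Honest.
Bidder 2 against Shade: payoffs -4, 1, 0 → best response Honest.
Bidder 2 against Honest: payoffs -5, 3, -3 → best response Honest.
Bidder 2 against Aggressive: payoffs 5, -4, -2 → best response Shade.
Mutual best responses: (Honest, Honest); (Aggressive, Shade).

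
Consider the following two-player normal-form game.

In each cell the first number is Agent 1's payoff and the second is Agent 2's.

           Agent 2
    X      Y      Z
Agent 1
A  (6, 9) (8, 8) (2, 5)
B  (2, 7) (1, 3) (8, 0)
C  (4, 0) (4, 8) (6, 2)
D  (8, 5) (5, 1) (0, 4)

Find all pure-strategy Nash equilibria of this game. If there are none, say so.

Pure NE: (D, X)

Agent 1 against X: payoffs 6, 2, 4, 8 → best response D.
Agent 1 against Y: payoffs 8, 1, 4, 5 → best response A.
Agent 1 against Z: payoffs 2, 8, 6, 0 → best response B.
Agent 2 against A: payoffs 9, 8, 5 → best response X.
Agent 2 against B: payoffs 7, 3, 0 → best response X.
Agent 2 against C: payoffs 0, 8, 2 → best response Y.
Agent 2 against D: payoffs 5, 1, 4 → best response X.
Mutual best responses: (D, X).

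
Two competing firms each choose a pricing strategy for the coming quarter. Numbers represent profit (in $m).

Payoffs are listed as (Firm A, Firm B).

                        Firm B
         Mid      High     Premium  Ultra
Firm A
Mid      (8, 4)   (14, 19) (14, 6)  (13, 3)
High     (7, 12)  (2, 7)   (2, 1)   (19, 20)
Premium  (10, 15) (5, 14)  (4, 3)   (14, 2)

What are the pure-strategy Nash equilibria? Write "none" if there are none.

The pure Nash equilibria are (Mid, High) and (High, Ultra) and (Premium, Mid).

Mark each player's best response to every combination of opponents' strategies; a profile where every player is best-responding is a pure Nash equilibrium.
Firm A against Mid: payoffs 8, 7, 10 → best response Premium.
Firm A against High: payoffs 14, 2, 5 → best response Mid.
Firm A against Premium: payoffs 14, 2, 4 → best response Mid.
Firm A against Ultra: payoffs 13, 19, 14 → best response High.
Firm B against Mid: payoffs 4, 19, 6, 3 → best response High.
Firm B against High: payoffs 12, 7, 1, 20 → best response Ultra.
Firm B against Premium: payoffs 15, 14, 3, 2 → best response Mid.
Mutual best responses: (Mid, High); (High, Ultra); (Premium, Mid).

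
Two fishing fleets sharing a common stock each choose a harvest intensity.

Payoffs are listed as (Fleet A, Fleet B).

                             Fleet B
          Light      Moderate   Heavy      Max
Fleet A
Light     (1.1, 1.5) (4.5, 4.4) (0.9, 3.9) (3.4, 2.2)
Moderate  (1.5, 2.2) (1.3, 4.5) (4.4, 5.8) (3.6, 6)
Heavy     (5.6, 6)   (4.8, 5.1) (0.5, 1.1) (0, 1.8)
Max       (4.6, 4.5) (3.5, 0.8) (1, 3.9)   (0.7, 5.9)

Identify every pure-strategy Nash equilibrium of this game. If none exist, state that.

The pure Nash equilibria are (Moderate, Max) and (Heavy, Light).

Mark each player's best response to every combination of opponents' strategies; a profile where every player is best-responding is a pure Nash equilibrium.
Fleet A against Light: payoffs 1.1, 1.5, 5.6, 4.6 → best response Heavy.
Fleet A against Moderate: payoffs 4.5, 1.3, 4.8, 3.5 → best response Heavy.
Fleet A against Heavy: payoffs 0.9, 4.4, 0.5, 1 → best response Moderate.
Fleet A against Max: payoffs 3.4, 3.6, 0, 0.7 → best response Moderate.
Fleet B against Light: payoffs 1.5, 4.4, 3.9, 2.2 → best response Moderate.
Fleet B against Moderate: payoffs 2.2, 4.5, 5.8, 6 → best response Max.
Fleet B against Heavy: payoffs 6, 5.1, 1.1, 1.8 → best response Light.
Fleet B against Max: payoffs 4.5, 0.8, 3.9, 5.9 → best response Max.
Mutual best responses: (Moderate, Max); (Heavy, Light).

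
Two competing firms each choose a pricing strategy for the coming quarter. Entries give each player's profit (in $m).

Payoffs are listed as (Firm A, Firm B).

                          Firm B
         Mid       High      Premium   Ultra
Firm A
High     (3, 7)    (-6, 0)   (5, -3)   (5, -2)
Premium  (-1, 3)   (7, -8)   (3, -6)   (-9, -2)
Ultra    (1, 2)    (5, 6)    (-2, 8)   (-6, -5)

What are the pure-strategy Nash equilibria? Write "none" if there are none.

(High, Mid)

For each strategy profile, look for a profitable unilateral deviation.
(High, Mid): Firm A gets 3, best alternative 1; Firm B gets 7, best alternative 0. No profitable deviation — NE.
(High, High): Firm A can switch to Premium (-6 → 7). Not NE.
(High, Premium): Firm B can switch to Mid (-3 → 7). Not NE.
(High, Ultra): Firm B can switch to Mid (-2 → 7). Not NE.
(Premium, Mid): Firm A can switch to High (-1 → 3). Not NE.
(Premium, High): Firm B can switch to Mid (-8 → 3). Not NE.
(Premium, Premium): Firm A can switch to High (3 → 5). Not NE.
(The remaining 5 profiles each have a profitable deviation by the same check.)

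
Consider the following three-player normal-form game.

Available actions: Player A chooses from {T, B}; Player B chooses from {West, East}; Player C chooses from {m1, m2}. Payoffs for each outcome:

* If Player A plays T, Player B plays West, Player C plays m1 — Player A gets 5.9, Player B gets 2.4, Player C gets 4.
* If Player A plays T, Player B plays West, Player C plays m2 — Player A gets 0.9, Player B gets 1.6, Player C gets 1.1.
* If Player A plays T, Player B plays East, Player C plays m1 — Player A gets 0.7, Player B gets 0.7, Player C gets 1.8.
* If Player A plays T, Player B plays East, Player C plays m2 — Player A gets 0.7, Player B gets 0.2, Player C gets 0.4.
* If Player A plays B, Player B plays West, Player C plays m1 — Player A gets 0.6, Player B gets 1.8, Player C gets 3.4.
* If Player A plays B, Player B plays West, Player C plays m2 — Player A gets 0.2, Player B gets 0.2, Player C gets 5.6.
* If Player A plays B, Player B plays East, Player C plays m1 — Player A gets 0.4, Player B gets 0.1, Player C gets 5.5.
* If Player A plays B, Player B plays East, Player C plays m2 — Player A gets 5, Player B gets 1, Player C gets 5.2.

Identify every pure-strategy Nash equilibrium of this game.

(T, West, m1): Player A gets 5.9, best alternative 0.6; Player B gets 2.4, best alternative 0.7; Player C gets 4, best alternative 1.1. No profitable deviation — NE.
(T, West, m2): Player C can switch to m1 (1.1 → 4). Not NE.
(T, East, m1): Player B can switch to West (0.7 → 2.4). Not NE.
(T, East, m2): Player A can switch to B (0.7 → 5). Not NE.
(B, West, m1): Player A can switch to T (0.6 → 5.9). Not NE.
(B, West, m2): Player A can switch to T (0.2 → 0.9). Not NE.
(B, East, m1): Player A can switch to T (0.4 → 0.7). Not NE.
(B, East, m2): Player C can switch to m1 (5.2 → 5.5). Not NE.

Pure NE: (T, West, m1)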